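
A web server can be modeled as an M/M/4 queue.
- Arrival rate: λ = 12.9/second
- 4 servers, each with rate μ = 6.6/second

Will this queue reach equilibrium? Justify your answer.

Stability requires ρ = λ/(cμ) < 1
ρ = 12.9/(4 × 6.6) = 12.9/26.40 = 0.4886
Since 0.4886 < 1, the system is STABLE.
The servers are busy 48.86% of the time.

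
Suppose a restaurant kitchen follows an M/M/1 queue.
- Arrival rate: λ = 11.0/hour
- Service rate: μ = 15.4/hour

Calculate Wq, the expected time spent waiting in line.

First, compute utilization: ρ = λ/μ = 11.0/15.4 = 0.7143
For M/M/1: Wq = λ/(μ(μ-λ))
Wq = 11.0/(15.4 × (15.4-11.0))
Wq = 11.0/(15.4 × 4.40)
Wq = 0.1623 hours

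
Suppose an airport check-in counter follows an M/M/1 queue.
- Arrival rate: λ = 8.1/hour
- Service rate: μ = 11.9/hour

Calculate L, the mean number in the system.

ρ = λ/μ = 8.1/11.9 = 0.6807
For M/M/1: L = λ/(μ-λ)
L = 8.1/(11.9-8.1) = 8.1/3.80
L = 2.1316 passengers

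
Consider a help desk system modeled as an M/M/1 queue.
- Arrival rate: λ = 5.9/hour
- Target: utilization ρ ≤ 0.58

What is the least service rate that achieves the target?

ρ = λ/μ, so μ = λ/ρ
μ ≥ 5.9/0.58 = 10.1724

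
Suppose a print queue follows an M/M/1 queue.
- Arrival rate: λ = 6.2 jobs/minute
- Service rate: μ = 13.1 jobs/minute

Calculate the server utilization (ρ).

Server utilization: ρ = λ/μ
ρ = 6.2/13.1 = 0.4733
The server is busy 47.33% of the time.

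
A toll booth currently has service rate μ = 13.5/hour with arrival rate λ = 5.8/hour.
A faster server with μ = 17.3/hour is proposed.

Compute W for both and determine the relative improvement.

System 1: ρ₁ = 5.8/13.5 = 0.4296, W₁ = 1/(13.5-5.8) = 0.12987
System 2: ρ₂ = 5.8/17.3 = 0.3353, W₂ = 1/(17.3-5.8) = 0.086957
Improvement: (W₁-W₂)/W₁ = (0.12987-0.086957)/0.12987 = 33.04%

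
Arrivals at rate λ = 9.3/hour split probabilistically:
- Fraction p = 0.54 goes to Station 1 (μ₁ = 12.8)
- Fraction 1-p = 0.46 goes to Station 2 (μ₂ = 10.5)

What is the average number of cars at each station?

Effective rates: λ₁ = 9.3×0.54 = 5.022, λ₂ = 9.3×0.46 = 4.278
Station 1: ρ₁ = 5.022/12.8 = 0.39234, L₁ = ρ₁/(1-ρ₁) = 0.39234/(1-0.39234) = 0.6457
Station 2: ρ₂ = 4.278/10.5 = 0.40743, L₂ = ρ₂/(1-ρ₂) = 0.40743/(1-0.40743) = 0.6876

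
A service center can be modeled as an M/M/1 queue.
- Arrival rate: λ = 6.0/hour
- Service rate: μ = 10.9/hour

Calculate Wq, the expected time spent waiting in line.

First, compute utilization: ρ = λ/μ = 6.0/10.9 = 0.5505
For M/M/1: Wq = λ/(μ(μ-λ))
Wq = 6.0/(10.9 × (10.9-6.0))
Wq = 6.0/(10.9 × 4.90)
Wq = 0.1123 hours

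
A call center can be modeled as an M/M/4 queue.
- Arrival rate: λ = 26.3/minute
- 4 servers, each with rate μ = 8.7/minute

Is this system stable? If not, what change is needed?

Stability requires ρ = λ/(cμ) < 1
ρ = 26.3/(4 × 8.7) = 26.3/34.80 = 0.7557
Since 0.7557 < 1, the system is STABLE.
The servers are busy 75.57% of the time.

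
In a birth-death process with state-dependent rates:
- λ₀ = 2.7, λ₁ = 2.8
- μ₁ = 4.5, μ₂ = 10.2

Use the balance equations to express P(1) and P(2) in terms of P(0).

Balance equations:
State 0: λ₀P₀ = μ₁P₁ → P₁ = (λ₀/μ₁)P₀ = (2.7/4.5)P₀ = 0.6000P₀
State 1: P₂ = (λ₀λ₁)/(μ₁μ₂)P₀ = (2.7×2.8)/(4.5×10.2)P₀ = 0.1647P₀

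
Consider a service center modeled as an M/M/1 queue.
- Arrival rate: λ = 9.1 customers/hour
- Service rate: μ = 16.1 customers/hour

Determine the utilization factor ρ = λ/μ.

Server utilization: ρ = λ/μ
ρ = 9.1/16.1 = 0.5652
The server is busy 56.52% of the time.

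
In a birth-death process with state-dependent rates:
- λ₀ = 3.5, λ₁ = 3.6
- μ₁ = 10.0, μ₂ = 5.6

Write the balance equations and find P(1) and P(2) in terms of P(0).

Balance equations:
State 0: λ₀P₀ = μ₁P₁ → P₁ = (λ₀/μ₁)P₀ = (3.5/10.0)P₀ = 0.3500P₀
State 1: P₂ = (λ₀λ₁)/(μ₁μ₂)P₀ = (3.5×3.6)/(10.0×5.6)P₀ = 0.2250P₀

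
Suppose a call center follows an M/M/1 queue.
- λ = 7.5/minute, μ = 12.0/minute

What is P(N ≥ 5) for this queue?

ρ = λ/μ = 7.5/12.0 = 0.6250
P(N ≥ n) = ρⁿ
P(N ≥ 5) = 0.6250^5
P(N ≥ 5) = 0.09537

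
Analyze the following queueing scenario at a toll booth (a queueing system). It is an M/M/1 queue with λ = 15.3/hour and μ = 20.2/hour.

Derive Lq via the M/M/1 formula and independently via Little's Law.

Method 1 (direct): Lq = λ²/(μ(μ-λ)) = 234.09/(20.2 × 4.90) = 2.3650

Method 2 (Little's Law):
W = 1/(μ-λ) = 1/4.90 = 0.204082
Wq = W - 1/μ = 0.204082 - 0.0495050 = 0.154577
Lq = λWq = 15.3 × 0.154577 = 2.3650 ✔ (matches Method 1)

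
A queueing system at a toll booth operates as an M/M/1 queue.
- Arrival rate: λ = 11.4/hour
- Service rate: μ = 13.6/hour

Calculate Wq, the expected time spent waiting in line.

First, compute utilization: ρ = λ/μ = 11.4/13.6 = 0.8382
For M/M/1: Wq = λ/(μ(μ-λ))
Wq = 11.4/(13.6 × (13.6-11.4))
Wq = 11.4/(13.6 × 2.20)
Wq = 0.3810 hours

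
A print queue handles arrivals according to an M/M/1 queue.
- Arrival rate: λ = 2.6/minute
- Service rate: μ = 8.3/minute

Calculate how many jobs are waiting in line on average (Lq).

ρ = λ/μ = 2.6/8.3 = 0.3133
For M/M/1: Lq = λ²/(μ(μ-λ))
Lq = 6.76/(8.3 × 5.70)
Lq = 0.1429 jobs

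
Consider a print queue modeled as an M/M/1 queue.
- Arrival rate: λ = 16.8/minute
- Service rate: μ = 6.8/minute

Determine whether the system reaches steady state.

Stability requires ρ = λ/(cμ) < 1
ρ = 16.8/(1 × 6.8) = 16.8/6.80 = 2.4706
Since 2.4706 ≥ 1, the system is UNSTABLE.
Queue grows without bound. Need μ > λ = 16.8.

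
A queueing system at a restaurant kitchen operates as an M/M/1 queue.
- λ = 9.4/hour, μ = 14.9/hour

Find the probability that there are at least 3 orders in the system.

ρ = λ/μ = 9.4/14.9 = 0.6309
P(N ≥ n) = ρⁿ
P(N ≥ 3) = 0.6309^3
P(N ≥ 3) = 0.2511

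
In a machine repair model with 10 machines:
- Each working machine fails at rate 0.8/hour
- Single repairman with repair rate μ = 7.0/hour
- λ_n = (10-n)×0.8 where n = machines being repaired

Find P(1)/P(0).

P(1)/P(0) = ∏_{i=0}^{1-1} λ_i/μ_{i+1}
= (10-0)×0.8/7.0
= 1.1429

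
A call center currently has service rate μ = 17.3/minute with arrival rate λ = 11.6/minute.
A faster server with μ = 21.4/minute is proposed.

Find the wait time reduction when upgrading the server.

System 1: ρ₁ = 11.6/17.3 = 0.6705, W₁ = 1/(17.3-11.6) = 0.17544
System 2: ρ₂ = 11.6/21.4 = 0.5421, W₂ = 1/(21.4-11.6) = 0.10204
Improvement: (W₁-W₂)/W₁ = (0.17544-0.10204)/0.17544 = 41.84%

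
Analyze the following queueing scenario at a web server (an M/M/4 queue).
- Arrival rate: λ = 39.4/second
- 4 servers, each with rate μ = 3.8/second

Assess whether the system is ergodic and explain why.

Stability requires ρ = λ/(cμ) < 1
ρ = 39.4/(4 × 3.8) = 39.4/15.20 = 2.5921
Since 2.5921 ≥ 1, the system is UNSTABLE.
Need c > λ/μ = 39.4/3.8 = 10.37.
Minimum servers needed: c = 11.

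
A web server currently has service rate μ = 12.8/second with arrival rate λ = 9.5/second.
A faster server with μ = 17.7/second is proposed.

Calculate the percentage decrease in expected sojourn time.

System 1: ρ₁ = 9.5/12.8 = 0.7422, W₁ = 1/(12.8-9.5) = 0.30303
System 2: ρ₂ = 9.5/17.7 = 0.5367, W₂ = 1/(17.7-9.5) = 0.12195
Improvement: (W₁-W₂)/W₁ = (0.30303-0.12195)/0.30303 = 59.76%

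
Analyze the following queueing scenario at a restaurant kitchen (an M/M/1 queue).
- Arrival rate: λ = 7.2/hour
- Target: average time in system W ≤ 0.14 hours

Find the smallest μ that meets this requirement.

For M/M/1: W = 1/(μ-λ)
Need W ≤ 0.14, so 1/(μ-λ) ≤ 0.14
μ - λ ≥ 1/0.14 = 7.1429
μ ≥ 7.2 + 7.1429 = 14.3429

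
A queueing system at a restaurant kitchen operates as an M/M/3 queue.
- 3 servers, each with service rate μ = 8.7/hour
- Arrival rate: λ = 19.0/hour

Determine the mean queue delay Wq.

Traffic intensity: ρ = λ/(cμ) = 19.0/(3×8.7) = 0.7280
Since ρ = 0.7280 < 1, system is stable.
Offered load a = λ/μ = cρ = 19.0/8.7 = 2.1839
P₀ = [ Σₙ₌₀^2 aⁿ/n! + a^3/(3!(1-ρ)) ]⁻¹
Σ = a^0/0! + a^1/1! + a^2/2! = 1.0000 + 2.1839 + 2.3847 = 5.5686
a^3/(3!(1-ρ)) = 10.41605/(6 × 0.2720307) = 6.3817
P₀ = 1/(5.5686 + 6.3817) = 0.08368
Lq = P₀·a^3·ρ / (3!(1-ρ)²) = 0.08368 × 10.4160 × 0.7280 / (6 × 0.07400) = 1.4291
Wq = Lq/λ = 1.42906/19.0 = 0.07521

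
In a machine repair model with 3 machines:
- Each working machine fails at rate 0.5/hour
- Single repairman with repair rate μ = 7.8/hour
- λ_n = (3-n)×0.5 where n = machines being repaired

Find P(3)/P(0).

P(3)/P(0) = ∏_{i=0}^{3-1} λ_i/μ_{i+1}
= (3-0)×0.5/7.8 × (3-1)×0.5/7.8 × (3-2)×0.5/7.8
= 0.001580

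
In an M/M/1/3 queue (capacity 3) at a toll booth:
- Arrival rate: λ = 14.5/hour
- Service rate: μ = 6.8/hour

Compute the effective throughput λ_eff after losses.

ρ = λ/μ = 14.5/6.8 = 2.1324
P₀ = (1-ρ)/(1-ρ^(K+1)) = (1-2.1324)/(1-2.1324^4) = -1.1324/-19.6764 = 0.05755
P_K = P₀×ρ^K = 0.05755 × 2.1324^3 = 0.05755 × 9.6963 = 0.5580
λ_eff = λ(1-P_K) = 14.5 × (1 - 0.55803) = 14.5 × 0.44197 = 6.4086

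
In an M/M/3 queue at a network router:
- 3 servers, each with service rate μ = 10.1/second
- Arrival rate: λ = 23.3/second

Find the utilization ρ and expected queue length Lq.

Traffic intensity: ρ = λ/(cμ) = 23.3/(3×10.1) = 0.7690
Since ρ = 0.7690 < 1, system is stable.
Offered load a = λ/μ = cρ = 23.3/10.1 = 2.3069
P₀ = [ Σₙ₌₀^2 aⁿ/n! + a^3/(3!(1-ρ)) ]⁻¹
Σ = a^0/0! + a^1/1! + a^2/2! = 1.0000 + 2.3069 + 2.6610 = 5.9679
a^3/(3!(1-ρ)) = 12.2773/(6 × 0.231023) = 8.8572
P₀ = 1/(5.9679 + 8.8572) = 0.06745
Lq = P₀·a^3·ρ / (3!(1-ρ)²) = 0.067453 × 12.2773 × 0.76898 / (6 × 0.053372) = 1.9886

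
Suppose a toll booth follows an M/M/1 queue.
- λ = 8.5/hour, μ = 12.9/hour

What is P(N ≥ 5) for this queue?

ρ = λ/μ = 8.5/12.9 = 0.6589
P(N ≥ n) = ρⁿ
P(N ≥ 5) = 0.6589^5
P(N ≥ 5) = 0.1242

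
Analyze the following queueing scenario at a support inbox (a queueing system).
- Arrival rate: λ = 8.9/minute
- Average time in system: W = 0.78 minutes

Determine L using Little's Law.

Little's Law: L = λW
L = 8.9 × 0.78 = 6.9420 emails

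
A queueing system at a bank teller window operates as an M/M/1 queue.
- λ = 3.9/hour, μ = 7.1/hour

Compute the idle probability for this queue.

ρ = λ/μ = 3.9/7.1 = 0.5493
P(0) = 1 - ρ = 1 - 0.5493 = 0.4507
The server is idle 45.07% of the time.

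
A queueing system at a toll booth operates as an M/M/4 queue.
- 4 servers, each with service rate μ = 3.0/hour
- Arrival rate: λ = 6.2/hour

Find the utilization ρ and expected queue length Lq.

Traffic intensity: ρ = λ/(cμ) = 6.2/(4×3.0) = 0.5167
Since ρ = 0.5167 < 1, system is stable.
Offered load a = λ/μ = cρ = 6.2/3.0 = 2.0667
P₀ = [ Σₙ₌₀^3 aⁿ/n! + a^4/(4!(1-ρ)) ]⁻¹
Σ = a^0/0! + a^1/1! + a^2/2! + a^3/3! = 1.00000 + 2.06667 + 2.13556 + 1.47116 = 6.6734
a^4/(4!(1-ρ)) = 18.2424/(24 × 0.48333) = 1.5726
P₀ = 1/(6.6734 + 1.5726) = 0.1213
Lq = P₀·a^4·ρ / (4!(1-ρ)²) = 0.1213 × 18.2424 × 0.5167 / (24 × 0.2336) = 0.2039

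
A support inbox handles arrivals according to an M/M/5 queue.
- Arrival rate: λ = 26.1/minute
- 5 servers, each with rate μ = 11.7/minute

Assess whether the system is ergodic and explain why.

Stability requires ρ = λ/(cμ) < 1
ρ = 26.1/(5 × 11.7) = 26.1/58.50 = 0.4462
Since 0.4462 < 1, the system is STABLE.
The servers are busy 44.62% of the time.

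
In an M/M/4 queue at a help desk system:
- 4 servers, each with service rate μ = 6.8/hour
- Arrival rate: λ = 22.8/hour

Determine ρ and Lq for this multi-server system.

Traffic intensity: ρ = λ/(cμ) = 22.8/(4×6.8) = 0.8382
Since ρ = 0.8382 < 1, system is stable.
Offered load a = λ/μ = cρ = 22.8/6.8 = 3.3529
P₀ = [ Σₙ₌₀^3 aⁿ/n! + a^4/(4!(1-ρ)) ]⁻¹
Σ = a^0/0! + a^1/1! + a^2/2! + a^3/3! = 1.00000 + 3.35294 + 5.62111 + 6.28241 = 16.2565
a^4/(4!(1-ρ)) = 126.3874/(24 × 0.161765) = 32.5543
P₀ = 1/(16.2565 + 32.5543) = 0.02049
Lq = P₀·a^4·ρ / (4!(1-ρ)²) = 0.02049 × 126.3874 × 0.8382 / (24 × 0.02617) = 3.4560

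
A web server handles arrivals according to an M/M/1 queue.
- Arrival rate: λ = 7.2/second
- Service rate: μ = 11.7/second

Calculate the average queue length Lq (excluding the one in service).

ρ = λ/μ = 7.2/11.7 = 0.6154
For M/M/1: Lq = λ²/(μ(μ-λ))
Lq = 51.84/(11.7 × 4.50)
Lq = 0.9846 requests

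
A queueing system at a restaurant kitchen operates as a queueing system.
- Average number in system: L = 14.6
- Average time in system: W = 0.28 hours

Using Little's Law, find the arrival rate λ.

Little's Law: L = λW, so λ = L/W
λ = 14.6/0.28 = 52.1429 orders/hour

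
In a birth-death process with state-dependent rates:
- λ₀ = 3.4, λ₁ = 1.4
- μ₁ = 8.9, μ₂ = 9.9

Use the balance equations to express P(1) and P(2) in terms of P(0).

Balance equations:
State 0: λ₀P₀ = μ₁P₁ → P₁ = (λ₀/μ₁)P₀ = (3.4/8.9)P₀ = 0.3820P₀
State 1: P₂ = (λ₀λ₁)/(μ₁μ₂)P₀ = (3.4×1.4)/(8.9×9.9)P₀ = 0.05402P₀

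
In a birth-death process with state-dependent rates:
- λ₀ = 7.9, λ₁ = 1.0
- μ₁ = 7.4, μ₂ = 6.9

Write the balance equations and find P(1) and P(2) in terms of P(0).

Balance equations:
State 0: λ₀P₀ = μ₁P₁ → P₁ = (λ₀/μ₁)P₀ = (7.9/7.4)P₀ = 1.0676P₀
State 1: P₂ = (λ₀λ₁)/(μ₁μ₂)P₀ = (7.9×1.0)/(7.4×6.9)P₀ = 0.1547P₀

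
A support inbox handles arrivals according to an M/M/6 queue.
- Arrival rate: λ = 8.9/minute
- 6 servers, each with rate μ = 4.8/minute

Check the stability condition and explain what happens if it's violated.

Stability requires ρ = λ/(cμ) < 1
ρ = 8.9/(6 × 4.8) = 8.9/28.80 = 0.3090
Since 0.3090 < 1, the system is STABLE.
The servers are busy 30.90% of the time.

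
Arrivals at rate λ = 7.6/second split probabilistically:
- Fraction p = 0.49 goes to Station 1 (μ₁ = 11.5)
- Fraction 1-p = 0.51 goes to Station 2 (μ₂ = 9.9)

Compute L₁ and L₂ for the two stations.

Effective rates: λ₁ = 7.6×0.49 = 3.724, λ₂ = 7.6×0.51 = 3.876
Station 1: ρ₁ = 3.724/11.5 = 0.3238, L₁ = ρ₁/(1-ρ₁) = 0.3238/(1-0.3238) = 0.4789
Station 2: ρ₂ = 3.876/9.9 = 0.3915, L₂ = ρ₂/(1-ρ₂) = 0.3915/(1-0.3915) = 0.6434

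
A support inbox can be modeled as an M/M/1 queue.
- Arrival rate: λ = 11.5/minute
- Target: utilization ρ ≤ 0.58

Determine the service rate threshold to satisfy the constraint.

ρ = λ/μ, so μ = λ/ρ
μ ≥ 11.5/0.58 = 19.8276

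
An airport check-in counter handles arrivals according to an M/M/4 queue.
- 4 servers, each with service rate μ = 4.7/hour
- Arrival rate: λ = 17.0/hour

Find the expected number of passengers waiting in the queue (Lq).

Traffic intensity: ρ = λ/(cμ) = 17.0/(4×4.7) = 0.9043
Since ρ = 0.9043 < 1, system is stable.
Offered load a = λ/μ = cρ = 17.0/4.7 = 3.6170
P₀ = [ Σₙ₌₀^3 aⁿ/n! + a^4/(4!(1-ρ)) ]⁻¹
Σ = a^0/0! + a^1/1! + a^2/2! + a^3/3! = 1.00000 + 3.61702 + 6.54142 + 7.88682 = 19.0453
a^4/(4!(1-ρ)) = 171.1608/(24 × 0.0957447) = 74.4866
P₀ = 1/(19.0453 + 74.4866) = 0.01069
Lq = P₀·a^4·ρ / (4!(1-ρ)²) = 0.0106915 × 171.1608 × 0.904255 / (24 × 0.00916704) = 7.5213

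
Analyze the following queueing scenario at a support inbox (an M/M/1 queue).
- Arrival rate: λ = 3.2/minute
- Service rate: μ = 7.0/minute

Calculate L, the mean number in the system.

ρ = λ/μ = 3.2/7.0 = 0.4571
For M/M/1: L = λ/(μ-λ)
L = 3.2/(7.0-3.2) = 3.2/3.80
L = 0.8421 emails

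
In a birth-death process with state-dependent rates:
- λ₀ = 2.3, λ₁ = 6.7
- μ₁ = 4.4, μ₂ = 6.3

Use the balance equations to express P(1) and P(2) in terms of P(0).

Balance equations:
State 0: λ₀P₀ = μ₁P₁ → P₁ = (λ₀/μ₁)P₀ = (2.3/4.4)P₀ = 0.5227P₀
State 1: P₂ = (λ₀λ₁)/(μ₁μ₂)P₀ = (2.3×6.7)/(4.4×6.3)P₀ = 0.5559P₀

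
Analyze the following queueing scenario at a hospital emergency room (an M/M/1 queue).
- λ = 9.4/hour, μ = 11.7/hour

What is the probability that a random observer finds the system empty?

ρ = λ/μ = 9.4/11.7 = 0.8034
P(0) = 1 - ρ = 1 - 0.8034 = 0.1966
The server is idle 19.66% of the time.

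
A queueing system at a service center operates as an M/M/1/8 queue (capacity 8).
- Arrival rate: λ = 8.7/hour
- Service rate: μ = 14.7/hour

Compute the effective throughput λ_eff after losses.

ρ = λ/μ = 8.7/14.7 = 0.59184
P₀ = (1-ρ)/(1-ρ^(K+1)) = (1-0.59184)/(1-0.59184^9) = 0.40816/0.99109 = 0.4118
P_K = P₀×ρ^K = 0.41183 × 0.59184^8 = 0.41183 × 0.015053 = 0.006199
λ_eff = λ(1-P_K) = 8.7 × (1 - 0.006199) = 8.7 × 0.9938 = 8.6461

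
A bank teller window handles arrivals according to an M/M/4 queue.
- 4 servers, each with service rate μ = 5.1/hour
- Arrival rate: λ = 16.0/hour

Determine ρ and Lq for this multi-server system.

Traffic intensity: ρ = λ/(cμ) = 16.0/(4×5.1) = 0.7843
Since ρ = 0.7843 < 1, system is stable.
Offered load a = λ/μ = cρ = 16.0/5.1 = 3.1373
P₀ = [ Σₙ₌₀^3 aⁿ/n! + a^4/(4!(1-ρ)) ]⁻¹
Σ = a^0/0! + a^1/1! + a^2/2! + a^3/3! = 1.0000 + 3.1373 + 4.9212 + 5.1463 = 14.2048
a^4/(4!(1-ρ)) = 96.8722/(24 × 0.215686) = 18.7140
P₀ = 1/(14.2048 + 18.7140) = 0.03038
Lq = P₀·a^4·ρ / (4!(1-ρ)²) = 0.030378 × 96.8722 × 0.78431 / (24 × 0.046521) = 2.0672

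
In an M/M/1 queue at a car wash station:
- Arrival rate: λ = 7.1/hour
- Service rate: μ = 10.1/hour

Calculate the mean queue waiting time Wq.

First, compute utilization: ρ = λ/μ = 7.1/10.1 = 0.7030
For M/M/1: Wq = λ/(μ(μ-λ))
Wq = 7.1/(10.1 × (10.1-7.1))
Wq = 7.1/(10.1 × 3.00)
Wq = 0.2343 hours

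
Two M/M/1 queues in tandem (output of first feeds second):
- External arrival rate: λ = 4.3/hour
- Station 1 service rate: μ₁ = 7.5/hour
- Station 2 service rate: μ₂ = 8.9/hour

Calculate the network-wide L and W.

By Jackson's theorem, each station behaves as independent M/M/1.
Station 1: ρ₁ = 4.3/7.5 = 0.5733, L₁ = ρ₁/(1-ρ₁) = λ/(μ₁-λ) = 4.3/3.20 = 1.34375
Station 2: ρ₂ = 4.3/8.9 = 0.4831, L₂ = ρ₂/(1-ρ₂) = λ/(μ₂-λ) = 4.3/4.60 = 0.934783
Total: L = L₁ + L₂ = 1.34375 + 0.934783 = 2.2785
W = L/λ = 2.2785/4.3 = 0.5299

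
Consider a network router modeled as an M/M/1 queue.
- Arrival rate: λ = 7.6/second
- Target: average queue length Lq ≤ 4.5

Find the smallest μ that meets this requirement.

For M/M/1: Lq = λ²/(μ(μ-λ))
Need Lq ≤ 4.5, i.e. μ(μ-λ) ≥ λ²/4.5
μ² - 7.6μ - 57.76/4.5 ≥ 0  →  μ² - 7.6μ - 12.83556 ≥ 0
Quadratic formula (positive root): μ = [λ + √(λ² + 4×12.83556)]/2
Discriminant: 57.76 + 4×12.83556 = 109.1022, √109.1022 = 10.4452
μ ≥ (7.6 + 10.4452)/2 = 9.0226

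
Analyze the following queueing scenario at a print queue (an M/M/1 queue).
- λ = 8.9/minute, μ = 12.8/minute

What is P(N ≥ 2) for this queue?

ρ = λ/μ = 8.9/12.8 = 0.69531
P(N ≥ n) = ρⁿ
P(N ≥ 2) = 0.69531^2
P(N ≥ 2) = 0.4835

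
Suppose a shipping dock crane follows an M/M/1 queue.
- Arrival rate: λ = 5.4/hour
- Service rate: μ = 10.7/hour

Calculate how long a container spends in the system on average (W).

First, compute utilization: ρ = λ/μ = 5.4/10.7 = 0.5047
For M/M/1: W = 1/(μ-λ)
W = 1/(10.7-5.4) = 1/5.30
W = 0.1887 hours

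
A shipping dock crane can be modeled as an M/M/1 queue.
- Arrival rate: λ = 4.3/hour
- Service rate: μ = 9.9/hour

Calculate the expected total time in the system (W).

First, compute utilization: ρ = λ/μ = 4.3/9.9 = 0.4343
For M/M/1: W = 1/(μ-λ)
W = 1/(9.9-4.3) = 1/5.60
W = 0.1786 hours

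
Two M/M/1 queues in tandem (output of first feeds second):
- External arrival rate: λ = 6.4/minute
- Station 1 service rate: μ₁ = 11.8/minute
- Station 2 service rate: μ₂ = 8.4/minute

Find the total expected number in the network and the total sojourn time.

By Jackson's theorem, each station behaves as independent M/M/1.
Station 1: ρ₁ = 6.4/11.8 = 0.5424, L₁ = ρ₁/(1-ρ₁) = λ/(μ₁-λ) = 6.4/5.40 = 1.1852
Station 2: ρ₂ = 6.4/8.4 = 0.7619, L₂ = ρ₂/(1-ρ₂) = λ/(μ₂-λ) = 6.4/2.00 = 3.2000
Total: L = L₁ + L₂ = 1.1852 + 3.2000 = 4.3852
W = L/λ = 4.3852/6.4 = 0.6852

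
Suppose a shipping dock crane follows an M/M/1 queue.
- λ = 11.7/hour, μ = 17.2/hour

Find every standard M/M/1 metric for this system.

Step 1: ρ = λ/μ = 11.7/17.2 = 0.6802
Step 2: L = λ/(μ-λ) = 11.7/5.50 = 2.1273
Step 3: Lq = λ²/(μ(μ-λ)) = 136.89/(17.2×5.50) = 1.4470
Step 4: W = 1/(μ-λ) = 1/5.50 = 0.18182
Step 5: Wq = λ/(μ(μ-λ)) = 11.7/(17.2×5.50) = 0.1237
Step 6: P(0) = 1-ρ = 0.3198
Verify: L = λW = 11.7×0.18182 = 2.1273 ✔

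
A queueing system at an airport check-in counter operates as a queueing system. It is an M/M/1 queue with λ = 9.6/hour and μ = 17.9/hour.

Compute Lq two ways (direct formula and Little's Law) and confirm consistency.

Method 1 (direct): Lq = λ²/(μ(μ-λ)) = 92.16/(17.9 × 8.30) = 0.6203

Method 2 (Little's Law):
W = 1/(μ-λ) = 1/8.30 = 0.120482
Wq = W - 1/μ = 0.120482 - 0.0558659 = 0.064616
Lq = λWq = 9.6 × 0.064616 = 0.6203 ✔ (matches Method 1)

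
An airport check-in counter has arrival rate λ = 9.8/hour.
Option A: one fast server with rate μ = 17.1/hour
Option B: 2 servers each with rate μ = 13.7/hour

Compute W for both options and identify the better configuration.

Option A: single server μ = 17.1 (M/M/1)
  ρ_A = 9.8/17.1 = 0.5731
  W_A = 1/(μ-λ) = 1/(17.1-9.8) = 1/7.30 = 0.1370

Option B: 2 servers μ = 13.7 (M/M/2)
  ρ_B = λ/(cμ) = 9.8/(2×13.7) = 0.3577
  Offered load a = λ/μ = cρ = 9.8/13.7 = 0.7153
  P₀ = [ Σₙ₌₀^1 aⁿ/n! + a^2/(2!(1-ρ)) ]⁻¹
  Σ = a^0/0! + a^1/1! = 1.0000 + 0.7153 = 1.7153
  a^2/(2!(1-ρ)) = 0.5117/(2 × 0.6423) = 0.3983
  P₀ = 1/(1.7153 + 0.3983) = 0.4731
  Lq = P₀·a^2·ρ / (2!(1-ρ)²) = 0.4731 × 0.5117 × 0.3577 / (2 × 0.4126) = 0.1049
  Wq_B = Lq/λ = 0.10493/9.8 = 0.01071
  W_B = Wq_B + 1/μ = 0.01071 + 0.07299 = 0.08370

Since W_B = 0.08370 < W_A = 0.1370, Option B (multiple servers) has the shorter time in system.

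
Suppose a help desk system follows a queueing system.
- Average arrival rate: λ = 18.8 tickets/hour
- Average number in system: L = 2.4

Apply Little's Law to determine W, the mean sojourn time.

Little's Law: L = λW, so W = L/λ
W = 2.4/18.8 = 0.1277 hours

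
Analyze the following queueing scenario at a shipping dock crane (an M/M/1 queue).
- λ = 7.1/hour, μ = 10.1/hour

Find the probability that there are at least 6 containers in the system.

ρ = λ/μ = 7.1/10.1 = 0.7030
P(N ≥ n) = ρⁿ
P(N ≥ 6) = 0.7030^6
P(N ≥ 6) = 0.1207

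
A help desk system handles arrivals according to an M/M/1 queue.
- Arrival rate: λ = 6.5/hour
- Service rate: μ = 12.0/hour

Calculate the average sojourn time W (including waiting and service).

First, compute utilization: ρ = λ/μ = 6.5/12.0 = 0.5417
For M/M/1: W = 1/(μ-λ)
W = 1/(12.0-6.5) = 1/5.50
W = 0.1818 hours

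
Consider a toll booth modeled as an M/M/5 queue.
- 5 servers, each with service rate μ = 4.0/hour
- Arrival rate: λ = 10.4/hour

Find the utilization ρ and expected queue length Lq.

Traffic intensity: ρ = λ/(cμ) = 10.4/(5×4.0) = 0.5200
Since ρ = 0.5200 < 1, system is stable.
Offered load a = λ/μ = cρ = 10.4/4.0 = 2.6000
P₀ = [ Σₙ₌₀^4 aⁿ/n! + a^5/(5!(1-ρ)) ]⁻¹
Σ = a^0/0! + a^1/1! + a^2/2! + a^3/3! + a^4/4! = 1.0000 + 2.6000 + 3.3800 + 2.9293 + 1.9041 = 11.8134
a^5/(5!(1-ρ)) = 118.8138/(120 × 0.4800) = 2.0627
P₀ = 1/(11.8134 + 2.0627) = 0.07207
Lq = P₀·a^5·ρ / (5!(1-ρ)²) = 0.072066 × 118.8138 × 0.52000 / (120 × 0.23040) = 0.1610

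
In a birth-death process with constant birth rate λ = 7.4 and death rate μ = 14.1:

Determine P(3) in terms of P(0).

For constant rates: P(n)/P(0) = (λ/μ)^n
P(3)/P(0) = (7.4/14.1)^3 = 0.52482^3 = 0.1446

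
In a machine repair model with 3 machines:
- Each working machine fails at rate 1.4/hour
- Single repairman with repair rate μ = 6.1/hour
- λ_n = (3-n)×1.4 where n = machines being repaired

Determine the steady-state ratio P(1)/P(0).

P(1)/P(0) = ∏_{i=0}^{1-1} λ_i/μ_{i+1}
= (3-0)×1.4/6.1
= 0.6885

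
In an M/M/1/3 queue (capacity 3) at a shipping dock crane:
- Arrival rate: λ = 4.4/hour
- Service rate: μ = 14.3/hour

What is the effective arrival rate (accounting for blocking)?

ρ = λ/μ = 4.4/14.3 = 0.3077
P₀ = (1-ρ)/(1-ρ^(K+1)) = (1-0.3077)/(1-0.3077^4) = 0.6923/0.9910 = 0.6986
P_K = P₀×ρ^K = 0.6986 × 0.3077^3 = 0.6986 × 0.02913 = 0.02035
λ_eff = λ(1-P_K) = 4.4 × (1 - 0.02035) = 4.4 × 0.97965 = 4.3105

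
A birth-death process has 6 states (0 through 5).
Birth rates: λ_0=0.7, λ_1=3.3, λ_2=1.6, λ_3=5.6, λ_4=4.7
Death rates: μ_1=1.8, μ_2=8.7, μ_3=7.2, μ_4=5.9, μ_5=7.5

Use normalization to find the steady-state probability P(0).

Ratios P(n)/P(0) = (λ₀···λₙ₋₁)/(μ₁···μₙ):
P(1)/P(0) = (0.7)/(1.8) = 0.3889
P(2)/P(0) = (0.7×3.3)/(1.8×8.7) = 0.1475
P(3)/P(0) = (0.7×3.3×1.6)/(1.8×8.7×7.2) = 0.03278
P(4)/P(0) = (0.7×3.3×1.6×5.6)/(1.8×8.7×7.2×5.9) = 0.03111
P(5)/P(0) = (0.7×3.3×1.6×5.6×4.7)/(1.8×8.7×7.2×5.9×7.5) = 0.01950

Normalization: ∑ P(n) = 1
P(0) × (1.0000 + 0.3889 + 0.1475 + 0.03278 + 0.03111 + 0.01950) = 1
P(0) × 1.6198 = 1
P(0) = 1/1.6198 = 0.6174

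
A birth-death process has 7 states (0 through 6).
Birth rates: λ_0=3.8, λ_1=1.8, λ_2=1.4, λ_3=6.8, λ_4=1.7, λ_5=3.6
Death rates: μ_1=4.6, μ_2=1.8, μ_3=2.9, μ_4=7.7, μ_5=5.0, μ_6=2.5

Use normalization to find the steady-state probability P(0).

Ratios P(n)/P(0) = (λ₀···λₙ₋₁)/(μ₁···μₙ):
P(1)/P(0) = (3.8)/(4.6) = 0.8261
P(2)/P(0) = (3.8×1.8)/(4.6×1.8) = 0.8261
P(3)/P(0) = (3.8×1.8×1.4)/(4.6×1.8×2.9) = 0.3988
P(4)/P(0) = (3.8×1.8×1.4×6.8)/(4.6×1.8×2.9×7.7) = 0.3522
P(5)/P(0) = (3.8×1.8×1.4×6.8×1.7)/(4.6×1.8×2.9×7.7×5.0) = 0.1197
P(6)/P(0) = (3.8×1.8×1.4×6.8×1.7×3.6)/(4.6×1.8×2.9×7.7×5.0×2.5) = 0.1724

Normalization: ∑ P(n) = 1
P(0) × (1.0000 + 0.8261 + 0.8261 + 0.3988 + 0.3522 + 0.1197 + 0.1724) = 1
P(0) × 3.6953 = 1
P(0) = 1/3.6953 = 0.2706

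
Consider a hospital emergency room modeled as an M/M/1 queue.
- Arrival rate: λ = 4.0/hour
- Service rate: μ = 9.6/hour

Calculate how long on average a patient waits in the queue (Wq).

First, compute utilization: ρ = λ/μ = 4.0/9.6 = 0.4167
For M/M/1: Wq = λ/(μ(μ-λ))
Wq = 4.0/(9.6 × (9.6-4.0))
Wq = 4.0/(9.6 × 5.60)
Wq = 0.07440 hours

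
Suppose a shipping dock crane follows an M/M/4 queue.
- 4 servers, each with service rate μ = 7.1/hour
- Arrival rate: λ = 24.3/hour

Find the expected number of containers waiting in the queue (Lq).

Traffic intensity: ρ = λ/(cμ) = 24.3/(4×7.1) = 0.8556
Since ρ = 0.8556 < 1, system is stable.
Offered load a = λ/μ = cρ = 24.3/7.1 = 3.4225
P₀ = [ Σₙ₌₀^3 aⁿ/n! + a^4/(4!(1-ρ)) ]⁻¹
Σ = a^0/0! + a^1/1! + a^2/2! + a^3/3! = 1.0000 + 3.4225 + 5.8569 + 6.6818 = 16.9612
a^4/(4!(1-ρ)) = 137.2119/(24 × 0.1443662) = 39.6018
P₀ = 1/(16.9612 + 39.6018) = 0.01768
Lq = P₀·a^4·ρ / (4!(1-ρ)²) = 0.0176794 × 137.2119 × 0.855634 / (24 × 0.0208416) = 4.1496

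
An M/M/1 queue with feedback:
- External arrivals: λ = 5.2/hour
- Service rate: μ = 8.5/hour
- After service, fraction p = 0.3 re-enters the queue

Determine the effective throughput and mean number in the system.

Effective arrival rate: λ_eff = λ/(1-p) = 5.2/(1-0.3) = 5.2/0.70 = 7.4285714
ρ = λ_eff/μ = 7.4285714/8.5 = 0.8739496
L = ρ/(1-ρ) = 0.8739496/(1-0.8739496) = 6.9333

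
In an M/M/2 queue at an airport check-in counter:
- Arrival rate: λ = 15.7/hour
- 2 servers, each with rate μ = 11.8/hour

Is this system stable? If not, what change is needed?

Stability requires ρ = λ/(cμ) < 1
ρ = 15.7/(2 × 11.8) = 15.7/23.60 = 0.6653
Since 0.6653 < 1, the system is STABLE.
The servers are busy 66.53% of the time.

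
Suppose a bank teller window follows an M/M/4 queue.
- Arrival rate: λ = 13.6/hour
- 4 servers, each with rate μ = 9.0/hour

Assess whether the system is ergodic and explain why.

Stability requires ρ = λ/(cμ) < 1
ρ = 13.6/(4 × 9.0) = 13.6/36.00 = 0.3778
Since 0.3778 < 1, the system is STABLE.
The servers are busy 37.78% of the time.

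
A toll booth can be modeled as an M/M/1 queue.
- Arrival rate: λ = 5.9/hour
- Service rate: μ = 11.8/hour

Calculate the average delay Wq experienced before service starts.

First, compute utilization: ρ = λ/μ = 5.9/11.8 = 0.5000
For M/M/1: Wq = λ/(μ(μ-λ))
Wq = 5.9/(11.8 × (11.8-5.9))
Wq = 5.9/(11.8 × 5.90)
Wq = 0.08475 hours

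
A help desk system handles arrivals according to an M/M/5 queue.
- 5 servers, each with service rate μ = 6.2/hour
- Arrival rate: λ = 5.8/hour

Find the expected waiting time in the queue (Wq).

Traffic intensity: ρ = λ/(cμ) = 5.8/(5×6.2) = 0.1871
Since ρ = 0.1871 < 1, system is stable.
Offered load a = λ/μ = cρ = 5.8/6.2 = 0.9355
P₀ = [ Σₙ₌₀^4 aⁿ/n! + a^5/(5!(1-ρ)) ]⁻¹
Σ = a^0/0! + a^1/1! + a^2/2! + a^3/3! + a^4/4! = 1.0000 + 0.9355 + 0.4376 + 0.1364 + 0.03191 = 2.5414
a^5/(5!(1-ρ)) = 0.7164/(120 × 0.8129) = 0.007344
P₀ = 1/(2.541404 + 0.007344486) = 0.3923
Lq = P₀·a^5·ρ / (5!(1-ρ)²) = 0.39235 × 0.71644 × 0.18710 / (120 × 0.66081) = 0.0006632
Wq = Lq/λ = 0.0006632/5.8 = 0.0001143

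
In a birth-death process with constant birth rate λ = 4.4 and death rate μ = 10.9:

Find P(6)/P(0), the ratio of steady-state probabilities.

For constant rates: P(n)/P(0) = (λ/μ)^n
P(6)/P(0) = (4.4/10.9)^6 = 0.40367^6 = 0.004327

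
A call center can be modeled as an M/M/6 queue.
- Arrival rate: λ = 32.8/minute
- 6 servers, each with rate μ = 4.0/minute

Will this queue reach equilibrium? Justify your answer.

Stability requires ρ = λ/(cμ) < 1
ρ = 32.8/(6 × 4.0) = 32.8/24.00 = 1.3667
Since 1.3667 ≥ 1, the system is UNSTABLE.
Need c > λ/μ = 32.8/4.0 = 8.20.
Minimum servers needed: c = 9.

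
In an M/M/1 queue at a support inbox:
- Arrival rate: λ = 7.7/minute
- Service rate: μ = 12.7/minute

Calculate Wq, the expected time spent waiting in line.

First, compute utilization: ρ = λ/μ = 7.7/12.7 = 0.6063
For M/M/1: Wq = λ/(μ(μ-λ))
Wq = 7.7/(12.7 × (12.7-7.7))
Wq = 7.7/(12.7 × 5.00)
Wq = 0.1213 minutes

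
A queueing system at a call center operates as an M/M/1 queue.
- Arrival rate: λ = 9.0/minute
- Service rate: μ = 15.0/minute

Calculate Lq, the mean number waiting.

ρ = λ/μ = 9.0/15.0 = 0.6000
For M/M/1: Lq = λ²/(μ(μ-λ))
Lq = 81.00/(15.0 × 6.00)
Lq = 0.9000 calls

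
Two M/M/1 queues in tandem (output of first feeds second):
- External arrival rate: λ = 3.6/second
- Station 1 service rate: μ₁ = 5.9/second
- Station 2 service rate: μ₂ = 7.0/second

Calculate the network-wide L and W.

By Jackson's theorem, each station behaves as independent M/M/1.
Station 1: ρ₁ = 3.6/5.9 = 0.6102, L₁ = ρ₁/(1-ρ₁) = λ/(μ₁-λ) = 3.6/2.30 = 1.5652
Station 2: ρ₂ = 3.6/7.0 = 0.5143, L₂ = ρ₂/(1-ρ₂) = λ/(μ₂-λ) = 3.6/3.40 = 1.0588
Total: L = L₁ + L₂ = 1.5652 + 1.0588 = 2.6240
W = L/λ = 2.6240/3.6 = 0.7289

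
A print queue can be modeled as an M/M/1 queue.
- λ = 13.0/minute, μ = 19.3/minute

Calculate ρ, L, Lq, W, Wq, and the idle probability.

Step 1: ρ = λ/μ = 13.0/19.3 = 0.6736
Step 2: L = λ/(μ-λ) = 13.0/6.30 = 2.0635
Step 3: Lq = λ²/(μ(μ-λ)) = 169.00/(19.3×6.30) = 1.3899
Step 4: W = 1/(μ-λ) = 1/6.30 = 0.15873
Step 5: Wq = λ/(μ(μ-λ)) = 13.0/(19.3×6.30) = 0.1069
Step 6: P(0) = 1-ρ = 0.3264
Verify: L = λW = 13.0×0.15873 = 2.0635 ✔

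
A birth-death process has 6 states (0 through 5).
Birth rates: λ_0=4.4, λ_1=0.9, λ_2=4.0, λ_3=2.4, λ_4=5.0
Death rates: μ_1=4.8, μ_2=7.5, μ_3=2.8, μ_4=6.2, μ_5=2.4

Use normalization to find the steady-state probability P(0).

Ratios P(n)/P(0) = (λ₀···λₙ₋₁)/(μ₁···μₙ):
P(1)/P(0) = (4.4)/(4.8) = 0.91667
P(2)/P(0) = (4.4×0.9)/(4.8×7.5) = 0.11000
P(3)/P(0) = (4.4×0.9×4.0)/(4.8×7.5×2.8) = 0.15714
P(4)/P(0) = (4.4×0.9×4.0×2.4)/(4.8×7.5×2.8×6.2) = 0.060829
P(5)/P(0) = (4.4×0.9×4.0×2.4×5.0)/(4.8×7.5×2.8×6.2×2.4) = 0.12673

Normalization: ∑ P(n) = 1
P(0) × (1.0000 + 0.91667 + 0.11000 + 0.15714 + 0.060829 + 0.12673) = 1
P(0) × 2.3714 = 1
P(0) = 1/2.3714 = 0.4217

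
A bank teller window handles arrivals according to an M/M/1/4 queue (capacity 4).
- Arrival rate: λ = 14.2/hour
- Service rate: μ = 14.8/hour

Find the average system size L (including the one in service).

ρ = λ/μ = 14.2/14.8 = 0.95946
P₀ = (1-ρ)/(1-ρ^(K+1)) = (1-0.95946)/(1-0.95946^5) = 0.04054/0.1869 = 0.2169
P_K = P₀×ρ^K = 0.2169 × 0.95946^4 = 0.2169 × 0.8474 = 0.1838
L = ρ[1 - (K+1)ρ^K + Kρ^(K+1)] / [(1-ρ)(1-ρ^(K+1))]
L = 0.95946 × (1 - 5×0.8474371 + 4×0.8130820) / ((1 - 0.95946) × (1 - 0.8130820)) = 1.9173 transactions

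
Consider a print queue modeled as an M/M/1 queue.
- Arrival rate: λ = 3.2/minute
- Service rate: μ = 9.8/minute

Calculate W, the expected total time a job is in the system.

First, compute utilization: ρ = λ/μ = 3.2/9.8 = 0.3265
For M/M/1: W = 1/(μ-λ)
W = 1/(9.8-3.2) = 1/6.60
W = 0.1515 minutes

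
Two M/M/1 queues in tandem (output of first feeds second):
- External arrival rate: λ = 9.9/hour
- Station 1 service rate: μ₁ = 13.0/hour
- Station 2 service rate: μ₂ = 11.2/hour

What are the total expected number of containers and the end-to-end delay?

By Jackson's theorem, each station behaves as independent M/M/1.
Station 1: ρ₁ = 9.9/13.0 = 0.7615, L₁ = ρ₁/(1-ρ₁) = λ/(μ₁-λ) = 9.9/3.10 = 3.1935
Station 2: ρ₂ = 9.9/11.2 = 0.8839, L₂ = ρ₂/(1-ρ₂) = λ/(μ₂-λ) = 9.9/1.30 = 7.6154
Total: L = L₁ + L₂ = 3.1935 + 7.6154 = 10.8089
W = L/λ = 10.8089/9.9 = 1.0918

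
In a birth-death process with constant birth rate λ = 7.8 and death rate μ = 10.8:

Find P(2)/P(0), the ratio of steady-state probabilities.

For constant rates: P(n)/P(0) = (λ/μ)^n
P(2)/P(0) = (7.8/10.8)^2 = 0.7222^2 = 0.5216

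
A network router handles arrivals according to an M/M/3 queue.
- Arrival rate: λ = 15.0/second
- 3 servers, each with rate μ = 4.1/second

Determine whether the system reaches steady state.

Stability requires ρ = λ/(cμ) < 1
ρ = 15.0/(3 × 4.1) = 15.0/12.30 = 1.2195
Since 1.2195 ≥ 1, the system is UNSTABLE.
Need c > λ/μ = 15.0/4.1 = 3.66.
Minimum servers needed: c = 4.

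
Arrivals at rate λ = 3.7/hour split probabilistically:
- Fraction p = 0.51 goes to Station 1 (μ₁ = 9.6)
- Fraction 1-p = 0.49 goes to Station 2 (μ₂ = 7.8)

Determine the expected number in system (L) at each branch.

Effective rates: λ₁ = 3.7×0.51 = 1.887, λ₂ = 3.7×0.49 = 1.813
Station 1: ρ₁ = 1.887/9.6 = 0.1966, L₁ = ρ₁/(1-ρ₁) = 0.1966/(1-0.1966) = 0.2447
Station 2: ρ₂ = 1.813/7.8 = 0.2324, L₂ = ρ₂/(1-ρ₂) = 0.2324/(1-0.2324) = 0.3028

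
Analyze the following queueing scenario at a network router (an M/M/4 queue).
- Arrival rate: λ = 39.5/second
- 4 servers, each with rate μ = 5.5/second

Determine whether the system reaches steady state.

Stability requires ρ = λ/(cμ) < 1
ρ = 39.5/(4 × 5.5) = 39.5/22.00 = 1.7955
Since 1.7955 ≥ 1, the system is UNSTABLE.
Need c > λ/μ = 39.5/5.5 = 7.18.
Minimum servers needed: c = 8.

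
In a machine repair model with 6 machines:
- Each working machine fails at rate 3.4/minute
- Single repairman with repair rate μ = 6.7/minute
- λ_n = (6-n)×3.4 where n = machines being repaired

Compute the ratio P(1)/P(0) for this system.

P(1)/P(0) = ∏_{i=0}^{1-1} λ_i/μ_{i+1}
= (6-0)×3.4/6.7
= 3.0448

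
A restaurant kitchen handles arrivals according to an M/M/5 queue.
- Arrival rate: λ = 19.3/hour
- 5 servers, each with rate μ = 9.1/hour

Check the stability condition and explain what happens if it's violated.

Stability requires ρ = λ/(cμ) < 1
ρ = 19.3/(5 × 9.1) = 19.3/45.50 = 0.4242
Since 0.4242 < 1, the system is STABLE.
The servers are busy 42.42% of the time.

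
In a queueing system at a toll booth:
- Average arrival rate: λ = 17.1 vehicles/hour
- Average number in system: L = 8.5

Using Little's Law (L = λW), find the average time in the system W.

Little's Law: L = λW, so W = L/λ
W = 8.5/17.1 = 0.4971 hours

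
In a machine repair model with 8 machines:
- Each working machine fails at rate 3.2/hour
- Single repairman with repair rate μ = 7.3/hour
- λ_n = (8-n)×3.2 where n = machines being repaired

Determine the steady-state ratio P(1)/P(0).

P(1)/P(0) = ∏_{i=0}^{1-1} λ_i/μ_{i+1}
= (8-0)×3.2/7.3
= 3.5068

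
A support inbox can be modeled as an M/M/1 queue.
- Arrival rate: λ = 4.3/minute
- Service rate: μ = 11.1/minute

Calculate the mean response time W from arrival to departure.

First, compute utilization: ρ = λ/μ = 4.3/11.1 = 0.3874
For M/M/1: W = 1/(μ-λ)
W = 1/(11.1-4.3) = 1/6.80
W = 0.1471 minutes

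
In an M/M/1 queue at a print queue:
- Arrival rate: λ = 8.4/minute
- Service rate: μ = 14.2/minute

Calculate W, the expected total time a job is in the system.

First, compute utilization: ρ = λ/μ = 8.4/14.2 = 0.5915
For M/M/1: W = 1/(μ-λ)
W = 1/(14.2-8.4) = 1/5.80
W = 0.1724 minutes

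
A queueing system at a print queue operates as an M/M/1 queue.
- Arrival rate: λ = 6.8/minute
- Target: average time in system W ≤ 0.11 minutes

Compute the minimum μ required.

For M/M/1: W = 1/(μ-λ)
Need W ≤ 0.11, so 1/(μ-λ) ≤ 0.11
μ - λ ≥ 1/0.11 = 9.0909
μ ≥ 6.8 + 9.0909 = 15.8909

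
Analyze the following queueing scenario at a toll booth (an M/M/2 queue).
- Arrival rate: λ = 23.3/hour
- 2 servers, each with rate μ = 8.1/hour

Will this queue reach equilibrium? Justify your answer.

Stability requires ρ = λ/(cμ) < 1
ρ = 23.3/(2 × 8.1) = 23.3/16.20 = 1.4383
Since 1.4383 ≥ 1, the system is UNSTABLE.
Need c > λ/μ = 23.3/8.1 = 2.88.
Minimum servers needed: c = 3.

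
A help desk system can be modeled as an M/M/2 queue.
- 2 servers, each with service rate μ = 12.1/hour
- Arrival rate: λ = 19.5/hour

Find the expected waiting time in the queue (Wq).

Traffic intensity: ρ = λ/(cμ) = 19.5/(2×12.1) = 0.8058
Since ρ = 0.8058 < 1, system is stable.
Offered load a = λ/μ = cρ = 19.5/12.1 = 1.6116
P₀ = [ Σₙ₌₀^1 aⁿ/n! + a^2/(2!(1-ρ)) ]⁻¹
Σ = a^0/0! + a^1/1! = 1.0000 + 1.6116 = 2.6116
a^2/(2!(1-ρ)) = 2.59716/(2 × 0.194215) = 6.6863
P₀ = 1/(2.6116 + 6.6863) = 0.1076
Lq = P₀·a^2·ρ / (2!(1-ρ)²) = 0.10755 × 2.5972 × 0.80579 / (2 × 0.037719) = 2.9836
Wq = Lq/λ = 2.9836/19.5 = 0.1530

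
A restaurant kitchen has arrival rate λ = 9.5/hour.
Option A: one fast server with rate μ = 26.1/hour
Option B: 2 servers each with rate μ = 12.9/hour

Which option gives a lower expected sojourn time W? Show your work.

Option A: single server μ = 26.1 (M/M/1)
  ρ_A = 9.5/26.1 = 0.3640
  W_A = 1/(μ-λ) = 1/(26.1-9.5) = 1/16.60 = 0.06024

Option B: 2 servers μ = 12.9 (M/M/2)
  ρ_B = λ/(cμ) = 9.5/(2×12.9) = 0.3682
  Offered load a = λ/μ = cρ = 9.5/12.9 = 0.7364
  P₀ = [ Σₙ₌₀^1 aⁿ/n! + a^2/(2!(1-ρ)) ]⁻¹
  Σ = a^0/0! + a^1/1! = 1.0000 + 0.7364 = 1.7364
  a^2/(2!(1-ρ)) = 0.5423/(2 × 0.6318) = 0.4292
  P₀ = 1/(1.7364 + 0.4292) = 0.4618
  Lq = P₀·a^2·ρ / (2!(1-ρ)²) = 0.4618 × 0.5423 × 0.3682 / (2 × 0.3991) = 0.1155
  Wq_B = Lq/λ = 0.1155/9.5 = 0.01216
  W_B = Wq_B + 1/μ = 0.01216 + 0.07752 = 0.08968

Since W_A = 0.06024 < W_B = 0.08968, Option A (single fast server) has the shorter time in system.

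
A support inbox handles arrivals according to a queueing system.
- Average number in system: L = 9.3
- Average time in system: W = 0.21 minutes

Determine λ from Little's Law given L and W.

Little's Law: L = λW, so λ = L/W
λ = 9.3/0.21 = 44.2857 emails/minute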